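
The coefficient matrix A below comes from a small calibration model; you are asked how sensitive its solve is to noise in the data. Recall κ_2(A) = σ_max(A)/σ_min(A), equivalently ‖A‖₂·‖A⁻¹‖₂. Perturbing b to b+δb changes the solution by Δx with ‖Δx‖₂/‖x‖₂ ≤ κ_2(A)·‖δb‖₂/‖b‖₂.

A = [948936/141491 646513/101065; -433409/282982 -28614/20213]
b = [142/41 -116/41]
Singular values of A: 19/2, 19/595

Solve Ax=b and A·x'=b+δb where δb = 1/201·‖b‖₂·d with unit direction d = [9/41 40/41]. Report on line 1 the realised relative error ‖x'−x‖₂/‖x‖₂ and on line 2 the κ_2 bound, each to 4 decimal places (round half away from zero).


0.0111
1.4801

from the listed singular values, σ₁ = 19/2, σ_n = 19/595
condition number: (19/2) ÷ (19/595) = 297.5000
κ_2(A)·‖δb‖/‖b‖ = 1.4801
solve Ax = b  →  x = [43.4991 -45.0635]
‖b‖₂ = 4.4721 and ‖x‖₂ = 62.6330
with δb = [0.0049 0.0217], A·Δx = δb → ‖Δx‖ = 0.6968
realised ‖Δx‖/‖x‖ = 0.0111
realised/bound (from unrounded values) ≈ 0.0075


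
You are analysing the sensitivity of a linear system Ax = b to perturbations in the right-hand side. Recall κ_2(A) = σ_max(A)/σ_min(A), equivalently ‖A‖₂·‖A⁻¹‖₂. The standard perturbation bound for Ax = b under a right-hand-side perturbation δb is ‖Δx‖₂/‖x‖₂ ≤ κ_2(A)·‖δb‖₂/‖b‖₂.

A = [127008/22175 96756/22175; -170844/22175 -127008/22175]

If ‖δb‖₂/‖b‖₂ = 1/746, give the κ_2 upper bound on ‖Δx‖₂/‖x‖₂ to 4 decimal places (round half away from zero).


form AᵀA = [1812748176/19669225 1359493632/19669225; 1359493632/19669225 1019710224/19669225] with trace 113298336/786769 and determinant 518400/786769
eigenvalues of AᵀA: λ = (tr ± √(tr²−4·det))/2 = 144, 3600/786769
σ_max=√144=12, σ_min=√(3600/786769)=(60/887) → κ = 177.4000
κ_2(A)·‖δb‖/‖b‖ = 0.2378

0.2378


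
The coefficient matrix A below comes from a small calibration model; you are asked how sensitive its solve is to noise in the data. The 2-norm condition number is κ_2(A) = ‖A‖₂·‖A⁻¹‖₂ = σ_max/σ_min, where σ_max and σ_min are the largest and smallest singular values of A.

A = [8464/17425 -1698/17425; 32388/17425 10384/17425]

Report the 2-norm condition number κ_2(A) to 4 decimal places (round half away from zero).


8.5000

M = AᵀA = [133328/36125 38304/36125; 38304/36125 13172/36125]. tr(M)=1172/289, det(M)=64/289
char-poly roots: 4 and 16/289
κ_2(A) = √(λ_max/λ_min) = √(4 / (16/289)) = 8.5000


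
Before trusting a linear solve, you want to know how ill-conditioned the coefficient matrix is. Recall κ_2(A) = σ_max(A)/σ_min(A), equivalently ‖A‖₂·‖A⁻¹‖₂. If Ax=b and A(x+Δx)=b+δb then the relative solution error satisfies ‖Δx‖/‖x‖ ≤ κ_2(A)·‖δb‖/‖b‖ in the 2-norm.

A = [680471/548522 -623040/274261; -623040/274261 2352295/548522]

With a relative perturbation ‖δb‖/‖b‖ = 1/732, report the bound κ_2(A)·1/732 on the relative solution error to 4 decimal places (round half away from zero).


AᵀA = [6974934769/1041094756 -3269090880/260273689; -3269090880/260273689 24519055825/1041094756]; tr = 54487873/1801202, det = 366025/14409616
eigenvalues of AᵀA: λ = (tr ± √(tr²−4·det))/2 = 121/4, 3025/3602404
σ_max=√(121/4)=(11/2), σ_min=√(3025/3602404)=(55/1898) → κ = 189.8000
bound on ‖Δx‖/‖x‖: κ·ε = 189.8000·1/732 = 0.2593

0.2593


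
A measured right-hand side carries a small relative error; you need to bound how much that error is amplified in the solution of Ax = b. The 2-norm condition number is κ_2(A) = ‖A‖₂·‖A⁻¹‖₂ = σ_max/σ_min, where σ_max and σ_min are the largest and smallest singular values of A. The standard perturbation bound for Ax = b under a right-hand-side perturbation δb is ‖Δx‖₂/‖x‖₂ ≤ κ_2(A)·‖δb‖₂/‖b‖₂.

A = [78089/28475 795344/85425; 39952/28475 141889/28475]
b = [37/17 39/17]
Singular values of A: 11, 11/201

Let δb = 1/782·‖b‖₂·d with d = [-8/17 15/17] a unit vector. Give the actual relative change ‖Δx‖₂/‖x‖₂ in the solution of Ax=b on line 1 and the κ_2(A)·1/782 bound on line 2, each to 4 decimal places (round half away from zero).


from the listed singular values, σ₁ = 11, σ_n = 11/201
κ_2(A) = 11 / (11/201) = 201.0000
perturbation bound = 201.0000·1/782 = 0.2570
solve Ax = b  →  x = [-17.4655 5.3782]
‖b‖ = 3.1623, ‖x‖ = 18.2748
with δb = [-0.0019 0.0036], A·Δx = δb → ‖Δx‖ = 0.0739
realised ‖Δx‖/‖x‖ = 0.0040
so the bound overstates the realised error by a factor of ≈ 63.5689 (computed from the unrounded values)

0.0040
0.2570


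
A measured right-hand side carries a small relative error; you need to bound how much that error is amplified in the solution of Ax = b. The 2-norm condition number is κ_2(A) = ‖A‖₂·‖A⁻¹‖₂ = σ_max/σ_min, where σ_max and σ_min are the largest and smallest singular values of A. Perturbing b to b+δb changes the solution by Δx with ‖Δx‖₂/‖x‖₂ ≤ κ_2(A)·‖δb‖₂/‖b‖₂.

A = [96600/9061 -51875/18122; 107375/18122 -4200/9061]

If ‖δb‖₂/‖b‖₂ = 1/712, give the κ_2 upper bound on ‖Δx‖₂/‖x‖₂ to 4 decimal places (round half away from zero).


0.0183

M = AᵀA = [169050625/1136356 -9450000/284089; -9450000/284089 9555625/1136356]. tr(M)=53125/338, det(M)=390625/2704
char-poly roots: 625/4 and 625/676
σ_max=√(625/4)=(25/2), σ_min=√(625/676)=(25/26) → κ = 13.0000
bound on ‖Δx‖/‖x‖: κ·ε = 13.0000·1/712 = 0.0183


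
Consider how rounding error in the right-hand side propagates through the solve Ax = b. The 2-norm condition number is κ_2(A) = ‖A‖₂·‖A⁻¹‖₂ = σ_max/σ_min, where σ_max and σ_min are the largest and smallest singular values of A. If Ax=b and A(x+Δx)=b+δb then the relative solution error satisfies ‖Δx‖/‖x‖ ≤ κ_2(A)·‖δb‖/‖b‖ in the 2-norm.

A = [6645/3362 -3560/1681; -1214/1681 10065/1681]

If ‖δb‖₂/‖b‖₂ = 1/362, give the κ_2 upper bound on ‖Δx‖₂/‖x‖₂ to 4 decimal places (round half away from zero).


0.0113

form AᵀA = [50051209/11303044 -24047010/2825761; -24047010/2825761 113977825/2825761] with trace 300989/6724 and determinant 714025/6724
eigenvalues of AᵀA: λ = (tr ± √(tr²−4·det))/2 = 169/4, 4225/1681
so κ_2 = √((169/4) / (4225/1681)) = 4.1000
perturbation bound = 4.1000·1/362 = 0.0113


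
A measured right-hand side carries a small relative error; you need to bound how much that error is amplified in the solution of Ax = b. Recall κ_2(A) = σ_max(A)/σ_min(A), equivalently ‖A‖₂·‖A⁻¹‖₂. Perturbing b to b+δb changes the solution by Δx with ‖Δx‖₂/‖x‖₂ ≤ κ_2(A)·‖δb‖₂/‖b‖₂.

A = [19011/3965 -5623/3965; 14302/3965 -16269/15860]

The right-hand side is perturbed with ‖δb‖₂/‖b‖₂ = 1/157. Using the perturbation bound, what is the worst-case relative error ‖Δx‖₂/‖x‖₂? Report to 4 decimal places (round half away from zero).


1.2627

form AᵀA = [22638613/628849 -13205493/1257698; -13205493/1257698 30822817/10061584] with trace 393040625/10061584 and determinant 390625/10061584
λ_max, λ_min = (393040625/10061584 ± √154465211675390625/101235472589056)/2 = 625/16, 625/628849
κ = σ_max/σ_min = (25/4)/(25/793) = 198.2500
perturbation bound = 198.2500·1/157 = 1.2627


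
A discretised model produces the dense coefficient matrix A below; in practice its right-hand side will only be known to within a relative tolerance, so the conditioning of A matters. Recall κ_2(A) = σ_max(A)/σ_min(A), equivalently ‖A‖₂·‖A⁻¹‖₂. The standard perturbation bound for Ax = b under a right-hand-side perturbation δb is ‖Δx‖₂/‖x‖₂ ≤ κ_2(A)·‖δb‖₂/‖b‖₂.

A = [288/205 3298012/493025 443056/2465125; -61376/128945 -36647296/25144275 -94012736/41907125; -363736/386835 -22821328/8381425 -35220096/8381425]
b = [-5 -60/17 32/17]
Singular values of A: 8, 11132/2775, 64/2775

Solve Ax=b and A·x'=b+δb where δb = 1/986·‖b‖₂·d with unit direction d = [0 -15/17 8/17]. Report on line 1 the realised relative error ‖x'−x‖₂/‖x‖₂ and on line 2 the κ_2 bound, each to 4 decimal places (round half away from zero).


0.0016
0.3518

largest singular value 8, smallest 64/2775
condition number: 8 ÷ (64/2775) = 346.8750
κ_2(A)·‖δb‖/‖b‖ = 0.3518
solve Ax = b  →  x = [-169.3171 34.4051 15.1456]
2-norm of b is 6.4031; of x, 173.4398
δb = ε·‖b‖·d = [0.0000 -0.0057 0.0031]; solving A·Δx = δb gives ‖Δx‖ = 0.2816
relative error = 0.0016
so the bound overstates the realised error by a factor of ≈ 216.6940 (computed from the unrounded values)


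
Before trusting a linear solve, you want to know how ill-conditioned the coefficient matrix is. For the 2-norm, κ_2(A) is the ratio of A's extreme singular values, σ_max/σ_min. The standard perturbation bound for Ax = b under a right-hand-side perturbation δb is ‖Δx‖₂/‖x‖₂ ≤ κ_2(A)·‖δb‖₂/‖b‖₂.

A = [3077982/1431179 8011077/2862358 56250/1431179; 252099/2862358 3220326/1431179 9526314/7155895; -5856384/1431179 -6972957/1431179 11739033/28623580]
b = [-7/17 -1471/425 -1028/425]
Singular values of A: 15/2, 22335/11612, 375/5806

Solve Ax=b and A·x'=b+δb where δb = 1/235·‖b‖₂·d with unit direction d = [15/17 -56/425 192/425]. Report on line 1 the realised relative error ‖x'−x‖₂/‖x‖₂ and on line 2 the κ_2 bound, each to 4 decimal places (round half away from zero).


from the listed singular values, σ₁ = 15/2, σ_n = 375/5806
κ = σ_max/σ_min = (15/2)/(375/5806) = 116.1200
worst-case relative error ≤ 116.1200 × 1/235 = 0.4941
solve Ax = b  →  x = [-7.7419 5.9731 -12.1836]
‖b‖₂ = 4.2426 and ‖x‖₂ = 15.6223
Δx = A⁻¹·δb where δb = 1/235·4.2426·d; ‖Δx‖ = 0.2795
dividing the unrounded norms, ‖Δx‖/‖x‖ = 0.0179
tightness: 0.0179 against a bound of 0.4941 (unrounded ratio ≈ 0.0362)

0.0179
0.4941


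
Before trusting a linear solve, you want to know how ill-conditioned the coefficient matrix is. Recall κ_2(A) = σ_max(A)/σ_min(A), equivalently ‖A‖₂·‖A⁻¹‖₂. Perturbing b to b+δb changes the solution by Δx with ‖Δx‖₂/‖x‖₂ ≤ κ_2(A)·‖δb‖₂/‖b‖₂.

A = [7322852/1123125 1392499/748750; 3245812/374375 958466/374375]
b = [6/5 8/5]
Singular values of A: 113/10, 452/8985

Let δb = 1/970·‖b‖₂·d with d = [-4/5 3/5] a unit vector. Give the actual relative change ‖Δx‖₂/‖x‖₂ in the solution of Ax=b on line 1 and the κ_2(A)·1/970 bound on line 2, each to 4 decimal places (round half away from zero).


0.2316
0.2316

largest singular value 113/10, smallest 452/8985
condition number: (113/10) ÷ (452/8985) = 224.6250
worst-case relative error ≤ 224.6250 × 1/970 = 0.2316
solve Ax = b  →  x = [0.1699 0.0496]
2-norm of b is 2.0000; of x, 0.1770
with δb = [-0.0016 0.0012], A·Δx = δb → ‖Δx‖ = 0.0410
relative error = 0.2316
tightness: 0.2316 against a bound of 0.2316; the bound is attained (ratio 1)


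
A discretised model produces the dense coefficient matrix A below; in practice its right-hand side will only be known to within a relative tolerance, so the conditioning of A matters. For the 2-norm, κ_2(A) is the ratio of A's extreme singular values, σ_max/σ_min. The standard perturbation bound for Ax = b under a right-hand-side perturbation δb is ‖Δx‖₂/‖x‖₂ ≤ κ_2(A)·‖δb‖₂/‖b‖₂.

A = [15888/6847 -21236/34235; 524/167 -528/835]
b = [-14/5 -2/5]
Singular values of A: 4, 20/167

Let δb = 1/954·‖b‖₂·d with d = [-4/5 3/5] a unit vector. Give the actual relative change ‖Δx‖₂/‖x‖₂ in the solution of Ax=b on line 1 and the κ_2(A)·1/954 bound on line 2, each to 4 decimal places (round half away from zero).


largest singular value 4, smallest 20/167
condition number: 4 ÷ (20/167) = 33.4000
worst-case relative error ≤ 33.4000 × 1/954 = 0.0350
solve Ax = b  →  x = [3.1780 16.4024]
2-norm of b is 2.8284; of x, 16.7075
re-solving with b+δb shifts x by Δx of norm 0.0248
dividing the unrounded norms, ‖Δx‖/‖x‖ = 0.0015
so the bound overstates the realised error by a factor of ≈ 23.6279 (computed from the unrounded values)

0.0015
0.0350


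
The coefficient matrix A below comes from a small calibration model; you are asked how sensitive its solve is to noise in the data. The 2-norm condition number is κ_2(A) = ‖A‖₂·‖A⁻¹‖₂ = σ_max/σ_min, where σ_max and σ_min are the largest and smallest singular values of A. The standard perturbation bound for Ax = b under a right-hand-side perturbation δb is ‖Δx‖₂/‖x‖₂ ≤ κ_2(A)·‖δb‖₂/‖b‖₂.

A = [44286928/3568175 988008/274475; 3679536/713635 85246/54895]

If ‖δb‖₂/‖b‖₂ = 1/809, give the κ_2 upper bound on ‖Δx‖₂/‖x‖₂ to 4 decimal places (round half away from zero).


AᵀA = [13608323201536/75336525625 3969037100448/75336525625; 3969037100448/75336525625 1157831820964/75336525625]; tr = 23625848036/120538441, det = 61465600/120538441
λ_max, λ_min = (23625848036/120538441 ± √558151059549768538896/14529515758710481)/2 = 196, 313600/120538441
σ_max=√196=14, σ_min=√(313600/120538441)=(560/10979) → κ = 274.4750
bound on ‖Δx‖/‖x‖: κ·ε = 274.4750·1/809 = 0.3393

0.3393


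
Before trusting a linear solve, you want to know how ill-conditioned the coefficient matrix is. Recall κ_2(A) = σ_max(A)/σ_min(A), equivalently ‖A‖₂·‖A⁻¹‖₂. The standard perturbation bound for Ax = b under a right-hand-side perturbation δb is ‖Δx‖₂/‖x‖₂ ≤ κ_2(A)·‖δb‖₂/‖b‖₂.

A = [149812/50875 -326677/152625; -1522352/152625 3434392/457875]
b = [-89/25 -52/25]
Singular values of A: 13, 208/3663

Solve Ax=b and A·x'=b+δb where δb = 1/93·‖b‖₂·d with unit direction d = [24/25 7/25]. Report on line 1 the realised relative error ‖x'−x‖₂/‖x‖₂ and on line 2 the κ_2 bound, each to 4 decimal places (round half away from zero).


largest singular value 13, smallest 208/3663
κ = σ_max/σ_min = 13/(208/3663) = 228.9375
bound on ‖Δx‖/‖x‖: κ·ε = 228.9375·1/93 = 2.4617
solve Ax = b  →  x = [-42.2038 -56.4000]
2-norm of b is 4.1231; of x, 70.4423
with δb = [0.0426 0.0124], A·Δx = δb → ‖Δx‖ = 0.7808
realised ‖Δx‖/‖x‖ = 0.0111
tightness: 0.0111 against a bound of 2.4617 (unrounded ratio ≈ 0.0045)

0.0111
2.4617


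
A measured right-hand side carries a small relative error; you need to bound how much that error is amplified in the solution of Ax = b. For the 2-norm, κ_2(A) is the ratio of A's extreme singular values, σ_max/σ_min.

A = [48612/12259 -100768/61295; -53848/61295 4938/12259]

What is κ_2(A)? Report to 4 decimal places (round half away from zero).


form AᵀA = [36869584/2235025 -614448/89401; -614448/89401 6403204/2235025] with trace 256052/13225 and determinant 7744/330625
λ_max, λ_min = (256052/13225 ± √2621849616/6996025)/2 = 484/25, 16/13225
so κ_2 = √((484/25) / (16/13225)) = 126.5000

126.5000


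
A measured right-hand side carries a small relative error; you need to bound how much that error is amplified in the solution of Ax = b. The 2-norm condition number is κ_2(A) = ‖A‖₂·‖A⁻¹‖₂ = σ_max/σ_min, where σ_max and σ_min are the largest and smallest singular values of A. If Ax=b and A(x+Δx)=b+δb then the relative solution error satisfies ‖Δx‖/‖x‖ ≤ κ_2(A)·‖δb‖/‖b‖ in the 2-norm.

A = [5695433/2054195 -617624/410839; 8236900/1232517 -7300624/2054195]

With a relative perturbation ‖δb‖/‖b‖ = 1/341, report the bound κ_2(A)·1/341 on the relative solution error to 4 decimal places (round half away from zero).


AᵀA = [691996050737/13218744825 -24604043912/881249655; -24604043912/881249655 21871074112/1468749425]; tr = 10456890797/155514645, det = 723394816/19439330625
eigenvalues of AᵀA: λ = (tr ± √(tr²−4·det))/2 = 1681/25, 430336/777573225
κ = σ_max/σ_min = (41/5)/(656/27885) = 348.5625
worst-case relative error ≤ 348.5625 × 1/341 = 1.0222

1.0222


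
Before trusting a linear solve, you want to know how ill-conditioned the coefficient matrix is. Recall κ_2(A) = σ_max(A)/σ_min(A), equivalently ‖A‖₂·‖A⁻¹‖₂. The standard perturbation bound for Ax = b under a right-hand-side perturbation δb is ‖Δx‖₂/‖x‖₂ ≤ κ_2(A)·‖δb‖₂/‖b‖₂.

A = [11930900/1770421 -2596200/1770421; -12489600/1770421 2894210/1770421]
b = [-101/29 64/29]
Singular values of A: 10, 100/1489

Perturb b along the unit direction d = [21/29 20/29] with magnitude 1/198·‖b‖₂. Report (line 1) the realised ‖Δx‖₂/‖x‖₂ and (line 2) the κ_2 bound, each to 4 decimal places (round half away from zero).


σ_max = 10, σ_min = 100/1489
κ_2(A) = 10 / (100/1489) = 148.9000
perturbation bound = 148.9000·1/198 = 0.7520
solve Ax = b  →  x = [-3.6588 -14.4390]
‖b‖₂ = 4.1231 and ‖x‖₂ = 14.8954
re-solving with b+δb shifts x by Δx of norm 0.3101
realised ‖Δx‖/‖x‖ = 0.0208
realised/bound (from unrounded values) ≈ 0.0277

0.0208
0.7520


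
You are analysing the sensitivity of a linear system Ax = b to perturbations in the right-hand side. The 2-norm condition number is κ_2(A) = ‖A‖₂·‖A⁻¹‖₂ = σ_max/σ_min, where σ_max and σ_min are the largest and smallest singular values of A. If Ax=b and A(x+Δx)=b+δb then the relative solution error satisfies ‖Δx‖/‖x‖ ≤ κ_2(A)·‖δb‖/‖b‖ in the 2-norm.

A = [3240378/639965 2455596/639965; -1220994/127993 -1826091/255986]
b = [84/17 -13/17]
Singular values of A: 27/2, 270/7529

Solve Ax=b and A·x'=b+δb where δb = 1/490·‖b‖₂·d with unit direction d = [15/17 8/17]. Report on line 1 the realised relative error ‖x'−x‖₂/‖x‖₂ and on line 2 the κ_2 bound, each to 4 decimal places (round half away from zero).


σ_max = 27/2, σ_min = 270/7529
κ = σ_max/σ_min = (27/2)/(270/7529) = 376.4500
worst-case relative error ≤ 376.4500 × 1/490 = 0.7683
solve Ax = b  →  x = [-66.7467 89.3659]
‖b‖₂ = 5.0000 and ‖x‖₂ = 111.5410
with δb = [0.0090 0.0048], A·Δx = δb → ‖Δx‖ = 0.2845
relative error = 0.0026
so the bound overstates the realised error by a factor of ≈ 301.1606 (computed from the unrounded values)

0.0026
0.7683


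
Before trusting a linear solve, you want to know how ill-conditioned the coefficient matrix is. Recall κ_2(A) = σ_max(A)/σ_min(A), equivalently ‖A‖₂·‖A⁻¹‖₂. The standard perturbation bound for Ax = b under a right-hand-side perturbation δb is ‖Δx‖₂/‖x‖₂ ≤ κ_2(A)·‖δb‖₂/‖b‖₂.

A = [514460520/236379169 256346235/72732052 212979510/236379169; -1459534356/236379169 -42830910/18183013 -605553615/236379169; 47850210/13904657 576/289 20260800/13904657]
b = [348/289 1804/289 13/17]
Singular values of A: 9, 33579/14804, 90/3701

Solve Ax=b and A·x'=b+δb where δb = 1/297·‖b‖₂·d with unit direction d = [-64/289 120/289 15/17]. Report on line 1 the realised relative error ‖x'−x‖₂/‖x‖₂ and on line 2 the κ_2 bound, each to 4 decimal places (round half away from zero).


0.0072
1.2461

σ_max = 9, σ_min = 90/3701
condition number: 9 ÷ (90/3701) = 370.1000
κ_2(A)·‖δb‖/‖b‖ = 1.2461
solve Ax = b  →  x = [-48.5767 1.3469 113.4069]
2-norm of b is 6.4031; of x, 123.3801
δb = ε·‖b‖·d = [-0.0048 0.0090 0.0190]; solving A·Δx = δb gives ‖Δx‖ = 0.8866
dividing the unrounded norms, ‖Δx‖/‖x‖ = 0.0072
so the bound overstates the realised error by a factor of ≈ 173.4186 (computed from the unrounded values)


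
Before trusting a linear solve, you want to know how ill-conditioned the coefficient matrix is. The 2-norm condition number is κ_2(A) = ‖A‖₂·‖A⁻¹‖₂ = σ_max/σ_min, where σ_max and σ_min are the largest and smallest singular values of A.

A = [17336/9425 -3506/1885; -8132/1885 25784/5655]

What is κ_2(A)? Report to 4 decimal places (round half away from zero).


AᵀA = [11560784/525625 -7282352/315375; -7282352/315375 917684/37845]; tr = 260116/5625, det = 18496/140625
solving λ² − 260116/5625·λ + 18496/140625 = 0 gives λ = 1156/25, 16/5625
κ_2(A) = √(λ_max/λ_min) = √((1156/25) / (16/5625)) = 127.5000

127.5000


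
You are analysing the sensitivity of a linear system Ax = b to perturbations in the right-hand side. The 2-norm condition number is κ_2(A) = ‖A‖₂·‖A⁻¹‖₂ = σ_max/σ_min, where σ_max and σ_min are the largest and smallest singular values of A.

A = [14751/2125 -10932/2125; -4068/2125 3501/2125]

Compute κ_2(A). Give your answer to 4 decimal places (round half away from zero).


form AᵀA = [14985/289 -11232/289; -11232/289 8433/289] with trace 23418/289 and determinant 729/289
char-poly roots: 81 and 9/289
so κ_2 = √(81 / (9/289)) = 51.0000

51.0000


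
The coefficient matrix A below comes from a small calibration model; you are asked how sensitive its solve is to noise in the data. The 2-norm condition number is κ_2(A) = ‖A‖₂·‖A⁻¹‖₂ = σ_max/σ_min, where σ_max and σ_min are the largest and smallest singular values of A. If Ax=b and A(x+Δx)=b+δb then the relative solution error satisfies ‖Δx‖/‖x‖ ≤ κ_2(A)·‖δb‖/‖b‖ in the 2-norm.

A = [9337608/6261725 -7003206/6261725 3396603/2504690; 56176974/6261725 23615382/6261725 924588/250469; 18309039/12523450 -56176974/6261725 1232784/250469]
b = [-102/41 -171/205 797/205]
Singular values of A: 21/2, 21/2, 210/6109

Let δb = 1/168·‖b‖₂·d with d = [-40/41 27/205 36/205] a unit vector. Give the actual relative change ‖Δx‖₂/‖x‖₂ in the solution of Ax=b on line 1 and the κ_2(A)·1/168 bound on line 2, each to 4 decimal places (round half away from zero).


largest singular value 21/2, smallest 210/6109
condition number: (21/2) ÷ (210/6109) = 305.4500
worst-case relative error ≤ 305.4500 × 1/168 = 1.8182
solve Ax = b  →  x = [-41.9398 31.0977 69.9314]
2-norm of b is 4.6904; of x, 87.2721
Δx = A⁻¹·δb where δb = 1/168·4.6904·d; ‖Δx‖ = 0.8122
dividing the unrounded norms, ‖Δx‖/‖x‖ = 0.0093
so the bound overstates the realised error by a factor of ≈ 195.3680 (computed from the unrounded values)

0.0093
1.8182


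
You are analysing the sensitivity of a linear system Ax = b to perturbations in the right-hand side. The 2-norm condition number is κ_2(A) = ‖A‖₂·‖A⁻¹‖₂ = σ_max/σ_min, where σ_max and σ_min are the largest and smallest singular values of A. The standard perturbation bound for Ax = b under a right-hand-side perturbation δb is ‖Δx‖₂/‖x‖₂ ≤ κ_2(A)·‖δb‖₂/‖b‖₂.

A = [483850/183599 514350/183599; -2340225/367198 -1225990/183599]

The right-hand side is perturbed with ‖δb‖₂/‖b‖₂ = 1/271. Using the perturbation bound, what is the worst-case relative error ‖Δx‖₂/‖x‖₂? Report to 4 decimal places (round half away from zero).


AᵀA = [1308528125/27511604 343483875/6877901; 343483875/6877901 360662600/6877901]; tr = 94868225/948676, det = 15625/237169
eigenvalues of AᵀA: λ = (tr ± √(tr²−4·det))/2 = 100, 625/948676
κ = σ_max/σ_min = 10/(25/974) = 389.6000
bound on ‖Δx‖/‖x‖: κ·ε = 389.6000·1/271 = 1.4376

1.4376


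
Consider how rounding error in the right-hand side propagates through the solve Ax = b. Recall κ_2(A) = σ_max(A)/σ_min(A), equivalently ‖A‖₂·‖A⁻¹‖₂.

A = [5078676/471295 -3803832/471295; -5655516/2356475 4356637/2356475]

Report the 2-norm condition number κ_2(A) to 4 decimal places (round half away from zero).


344.8500

AᵀA = [402622610976/3303375625 -301962990732/3303375625; -301962990732/3303375625 226477533049/3303375625]; tr = 25164005761/132135025, det = 40297104/132135025
solving λ² − 25164005761/132135025·λ + 40297104/132135025 = 0 gives λ = 4761/25, 8464/5285401
σ_max=√(4761/25)=(69/5), σ_min=√(8464/5285401)=(92/2299) → κ = 344.8500


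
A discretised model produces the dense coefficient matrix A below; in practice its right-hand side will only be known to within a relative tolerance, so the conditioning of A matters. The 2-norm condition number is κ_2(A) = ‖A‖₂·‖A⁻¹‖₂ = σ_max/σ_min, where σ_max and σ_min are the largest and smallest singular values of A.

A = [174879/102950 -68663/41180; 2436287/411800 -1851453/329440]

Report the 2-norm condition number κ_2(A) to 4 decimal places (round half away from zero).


AᵀA = [354472661/9356096 -1350322155/37424384; -1350322155/37424384 5144293925/149697536]; tr = 372960569/5161984, det = 2088025/20647936
λ_max, λ_min = (372960569/5161984 ± √139088807677162161/26646078816256)/2 = 289/4, 7225/5161984
κ = σ_max/σ_min = (17/2)/(85/2272) = 227.2000

227.2000


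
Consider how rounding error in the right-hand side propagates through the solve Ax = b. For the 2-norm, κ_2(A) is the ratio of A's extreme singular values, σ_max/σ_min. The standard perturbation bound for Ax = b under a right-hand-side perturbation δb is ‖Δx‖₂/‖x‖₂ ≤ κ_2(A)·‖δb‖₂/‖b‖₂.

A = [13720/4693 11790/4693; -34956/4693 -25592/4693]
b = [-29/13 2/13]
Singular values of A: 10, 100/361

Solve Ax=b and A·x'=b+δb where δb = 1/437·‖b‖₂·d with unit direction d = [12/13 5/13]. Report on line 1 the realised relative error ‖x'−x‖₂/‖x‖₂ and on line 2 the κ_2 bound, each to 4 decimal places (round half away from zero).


largest singular value 10, smallest 100/361
κ_2(A) = 10 / (100/361) = 36.1000
κ_2(A)·‖δb‖/‖b‖ = 0.0826
solve Ax = b  →  x = [4.2520 -5.8360]
‖b‖₂ = 2.2361 and ‖x‖₂ = 7.2207
with δb = [0.0047 0.0020], A·Δx = δb → ‖Δx‖ = 0.0185
relative error = 0.0026
so the bound overstates the realised error by a factor of ≈ 32.2919 (computed from the unrounded values)

0.0026
0.0826


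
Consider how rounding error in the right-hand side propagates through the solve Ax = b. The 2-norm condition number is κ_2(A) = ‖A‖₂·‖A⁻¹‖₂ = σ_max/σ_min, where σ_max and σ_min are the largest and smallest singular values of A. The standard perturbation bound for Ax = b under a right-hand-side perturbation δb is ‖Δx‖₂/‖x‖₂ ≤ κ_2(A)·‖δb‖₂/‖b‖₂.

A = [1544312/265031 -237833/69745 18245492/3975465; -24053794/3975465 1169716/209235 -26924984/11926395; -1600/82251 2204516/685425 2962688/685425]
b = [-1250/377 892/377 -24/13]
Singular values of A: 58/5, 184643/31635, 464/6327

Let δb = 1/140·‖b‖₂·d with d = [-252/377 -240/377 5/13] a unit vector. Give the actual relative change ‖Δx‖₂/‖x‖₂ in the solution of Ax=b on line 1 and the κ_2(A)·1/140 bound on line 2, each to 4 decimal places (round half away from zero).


from the listed singular values, σ₁ = 58/5, σ_n = 464/6327
κ = σ_max/σ_min = (58/5)/(464/6327) = 158.1750
worst-case relative error ≤ 158.1750 × 1/140 = 1.1298
solve Ax = b  →  x = [-0.2497 -0.0153 -0.4168]
‖b‖₂ = 4.4721 and ‖x‖₂ = 0.4861
with δb = [-0.0214 -0.0203 0.0123], A·Δx = δb → ‖Δx‖ = 0.4356
relative error = 0.8960
realised/bound (from unrounded values) ≈ 0.7931

0.8960
1.1298


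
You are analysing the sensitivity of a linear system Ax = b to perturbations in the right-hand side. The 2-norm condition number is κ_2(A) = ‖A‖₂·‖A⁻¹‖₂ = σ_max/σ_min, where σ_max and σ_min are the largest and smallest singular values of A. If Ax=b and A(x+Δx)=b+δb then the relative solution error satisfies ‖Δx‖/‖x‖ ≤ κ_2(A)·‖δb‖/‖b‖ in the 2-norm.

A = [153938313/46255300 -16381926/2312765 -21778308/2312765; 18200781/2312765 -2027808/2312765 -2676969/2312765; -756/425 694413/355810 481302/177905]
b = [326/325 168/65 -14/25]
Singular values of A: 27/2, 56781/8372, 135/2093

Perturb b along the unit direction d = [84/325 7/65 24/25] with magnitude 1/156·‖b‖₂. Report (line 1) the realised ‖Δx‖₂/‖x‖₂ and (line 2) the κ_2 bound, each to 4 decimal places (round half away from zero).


0.8518
1.3417

from the listed singular values, σ₁ = 27/2, σ_n = 135/2093
κ_2(A) = (27/2) / (135/2093) = 209.3000
κ_2(A)·‖δb‖/‖b‖ = 1.3417
solve Ax = b  →  x = [0.3299 0.0048 0.0064]
2-norm of b is 2.8284; of x, 0.3300
Δx = A⁻¹·δb where δb = 1/156·2.8284·d; ‖Δx‖ = 0.2811
relative error = 0.8518
so the bound overstates the realised error by a factor of ≈ 1.5751 (computed from the unrounded values)


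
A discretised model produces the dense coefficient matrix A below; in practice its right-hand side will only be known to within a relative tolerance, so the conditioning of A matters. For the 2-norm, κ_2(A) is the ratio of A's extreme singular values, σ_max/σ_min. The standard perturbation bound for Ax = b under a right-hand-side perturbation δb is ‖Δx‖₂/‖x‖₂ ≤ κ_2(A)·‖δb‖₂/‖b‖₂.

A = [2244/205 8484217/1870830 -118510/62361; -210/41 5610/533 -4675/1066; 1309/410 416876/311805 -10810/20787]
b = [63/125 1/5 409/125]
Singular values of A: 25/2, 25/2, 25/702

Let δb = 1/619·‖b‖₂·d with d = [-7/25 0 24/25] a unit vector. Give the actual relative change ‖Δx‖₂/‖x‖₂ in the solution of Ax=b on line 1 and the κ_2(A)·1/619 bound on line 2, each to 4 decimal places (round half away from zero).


0.0018
0.5670

σ_max = 25/2, σ_min = 25/702
κ = σ_max/σ_min = (25/2)/(25/702) = 351.0000
worst-case relative error ≤ 351.0000 × 1/619 = 0.5670
solve Ax = b  →  x = [0.0956 32.4558 77.7367]
‖b‖ = 3.3166, ‖x‖ = 84.2401
Δx = A⁻¹·δb where δb = 1/619·3.3166·d; ‖Δx‖ = 0.1505
dividing the unrounded norms, ‖Δx‖/‖x‖ = 0.0018
realised/bound (from unrounded values) ≈ 0.0031


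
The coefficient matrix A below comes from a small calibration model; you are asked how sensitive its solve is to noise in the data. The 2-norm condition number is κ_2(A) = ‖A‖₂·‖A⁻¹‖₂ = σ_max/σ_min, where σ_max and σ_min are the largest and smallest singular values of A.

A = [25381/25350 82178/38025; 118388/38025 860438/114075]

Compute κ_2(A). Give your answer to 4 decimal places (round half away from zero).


form AᵀA = [98977009/9253764 178002325/6940323; 178002325/6940323 1281812104/20820969] with trace 35609713/492804 and determinant 83521/123201
eigenvalues of AᵀA: λ = (tr ± √(tr²−4·det))/2 = 289/4, 1156/123201
κ = σ_max/σ_min = (17/2)/(34/351) = 87.7500

87.7500


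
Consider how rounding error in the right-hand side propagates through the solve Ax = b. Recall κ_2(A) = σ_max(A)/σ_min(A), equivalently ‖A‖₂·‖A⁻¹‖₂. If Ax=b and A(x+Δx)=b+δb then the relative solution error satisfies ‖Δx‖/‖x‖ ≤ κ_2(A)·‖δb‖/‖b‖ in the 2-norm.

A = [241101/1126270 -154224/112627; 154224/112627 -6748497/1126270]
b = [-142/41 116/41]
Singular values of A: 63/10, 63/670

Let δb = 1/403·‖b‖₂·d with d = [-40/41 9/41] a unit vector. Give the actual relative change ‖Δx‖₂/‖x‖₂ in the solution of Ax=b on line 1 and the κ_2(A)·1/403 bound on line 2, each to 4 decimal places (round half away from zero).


0.0028
0.1663

from the listed singular values, σ₁ = 63/10, σ_n = 63/670
condition number: (63/10) ÷ (63/670) = 67.0000
worst-case relative error ≤ 67.0000 × 1/403 = 0.1663
solve Ax = b  →  x = [41.5718 9.0283]
‖b‖ = 4.4721, ‖x‖ = 42.5409
δb = ε·‖b‖·d = [-0.0108 0.0024]; solving A·Δx = δb gives ‖Δx‖ = 0.1180
realised ‖Δx‖/‖x‖ = 0.0028
realised/bound (from unrounded values) ≈ 0.0167


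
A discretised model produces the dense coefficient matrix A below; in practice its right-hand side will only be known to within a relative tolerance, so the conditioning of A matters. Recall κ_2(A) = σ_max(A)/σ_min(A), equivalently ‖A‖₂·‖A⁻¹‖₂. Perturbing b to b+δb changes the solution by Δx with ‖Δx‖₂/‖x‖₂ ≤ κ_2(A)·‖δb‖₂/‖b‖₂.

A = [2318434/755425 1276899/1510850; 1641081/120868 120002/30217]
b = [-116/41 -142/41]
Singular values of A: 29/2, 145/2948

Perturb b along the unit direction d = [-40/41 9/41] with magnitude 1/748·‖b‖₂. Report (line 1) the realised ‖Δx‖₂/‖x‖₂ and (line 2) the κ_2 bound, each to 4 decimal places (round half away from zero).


0.0030
0.3941

from the listed singular values, σ₁ = 29/2, σ_n = 145/2948
κ_2(A) = (29/2) / (145/2948) = 294.8000
worst-case relative error ≤ 294.8000 × 1/748 = 0.3941
solve Ax = b  →  x = [-11.6502 38.9583]
2-norm of b is 4.4721; of x, 40.6630
re-solving with b+δb shifts x by Δx of norm 0.1216
dividing the unrounded norms, ‖Δx‖/‖x‖ = 0.0030
so the bound overstates the realised error by a factor of ≈ 131.8416 (computed from the unrounded values)


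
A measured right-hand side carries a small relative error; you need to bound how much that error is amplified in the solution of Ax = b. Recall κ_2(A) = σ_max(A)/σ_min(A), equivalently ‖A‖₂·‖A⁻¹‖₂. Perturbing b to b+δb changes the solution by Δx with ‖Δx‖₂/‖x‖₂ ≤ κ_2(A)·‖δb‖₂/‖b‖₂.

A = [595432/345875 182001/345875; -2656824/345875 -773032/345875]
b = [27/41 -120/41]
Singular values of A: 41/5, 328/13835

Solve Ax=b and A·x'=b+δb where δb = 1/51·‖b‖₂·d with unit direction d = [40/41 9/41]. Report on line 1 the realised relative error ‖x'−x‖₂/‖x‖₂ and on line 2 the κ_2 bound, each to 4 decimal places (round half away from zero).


σ_max = 41/5, σ_min = 328/13835
κ = σ_max/σ_min = (41/5)/(328/13835) = 345.8750
bound on ‖Δx‖/‖x‖: κ·ε = 345.8750·1/51 = 6.7819
solve Ax = b  →  x = [0.3512 0.1024]
‖b‖ = 3.0000, ‖x‖ = 0.3659
Δx = A⁻¹·δb where δb = 1/51·3.0000·d; ‖Δx‖ = 2.4812
dividing the unrounded norms, ‖Δx‖/‖x‖ = 6.7819
tightness: 6.7819 against a bound of 6.7819; the bound is attained (ratio 1)

6.7819
6.7819


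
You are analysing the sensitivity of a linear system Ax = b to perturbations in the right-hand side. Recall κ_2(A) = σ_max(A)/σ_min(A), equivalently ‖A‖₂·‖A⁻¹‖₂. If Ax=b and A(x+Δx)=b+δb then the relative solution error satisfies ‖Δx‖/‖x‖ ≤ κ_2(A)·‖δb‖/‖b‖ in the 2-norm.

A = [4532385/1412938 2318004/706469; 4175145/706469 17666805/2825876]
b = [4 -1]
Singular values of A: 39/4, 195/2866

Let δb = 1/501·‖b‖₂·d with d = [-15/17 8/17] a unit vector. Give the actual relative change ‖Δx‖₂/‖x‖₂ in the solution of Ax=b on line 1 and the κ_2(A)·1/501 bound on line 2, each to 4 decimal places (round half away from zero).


σ_max = 39/4, σ_min = 195/2866
condition number: (39/4) ÷ (195/2866) = 143.3000
perturbation bound = 143.3000·1/501 = 0.2860
solve Ax = b  →  x = [42.6426 -40.4704]
‖b‖ = 4.1231, ‖x‖ = 58.7898
Δx = A⁻¹·δb where δb = 1/501·4.1231·d; ‖Δx‖ = 0.1210
relative error = 0.0021
realised/bound (from unrounded values) ≈ 0.0072

0.0021
0.2860


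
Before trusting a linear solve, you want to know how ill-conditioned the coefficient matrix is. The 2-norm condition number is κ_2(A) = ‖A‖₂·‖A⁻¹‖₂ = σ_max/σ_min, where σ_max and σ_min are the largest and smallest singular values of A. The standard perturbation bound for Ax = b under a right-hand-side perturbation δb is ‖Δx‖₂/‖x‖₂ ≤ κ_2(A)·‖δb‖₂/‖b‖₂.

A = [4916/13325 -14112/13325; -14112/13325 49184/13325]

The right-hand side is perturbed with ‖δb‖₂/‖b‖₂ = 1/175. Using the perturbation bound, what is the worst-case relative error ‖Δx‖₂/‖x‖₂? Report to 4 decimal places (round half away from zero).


0.3807

AᵀA = [8932624/7102225 -30538368/7102225; -30538368/7102225 104728576/7102225]; tr = 4546448/284089, det = 16384/284089
char-poly roots: 16 and 1024/284089
σ_max=√16=4, σ_min=√(1024/284089)=(32/533) → κ = 66.6250
κ_2(A)·‖δb‖/‖b‖ = 0.3807


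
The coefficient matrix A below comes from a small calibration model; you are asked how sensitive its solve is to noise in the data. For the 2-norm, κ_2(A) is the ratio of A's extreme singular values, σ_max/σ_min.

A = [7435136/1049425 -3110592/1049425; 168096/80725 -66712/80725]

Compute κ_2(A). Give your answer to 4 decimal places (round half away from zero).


form AᵀA = [96090489856/1762068529 -40036550400/1762068529; -40036550400/1762068529 16684664896/1762068529] with trace 667308608/10426441 and determinant 1048576/10426441
char-poly roots: 64 and 16384/10426441
κ = σ_max/σ_min = 8/(128/3229) = 201.8125

201.8125


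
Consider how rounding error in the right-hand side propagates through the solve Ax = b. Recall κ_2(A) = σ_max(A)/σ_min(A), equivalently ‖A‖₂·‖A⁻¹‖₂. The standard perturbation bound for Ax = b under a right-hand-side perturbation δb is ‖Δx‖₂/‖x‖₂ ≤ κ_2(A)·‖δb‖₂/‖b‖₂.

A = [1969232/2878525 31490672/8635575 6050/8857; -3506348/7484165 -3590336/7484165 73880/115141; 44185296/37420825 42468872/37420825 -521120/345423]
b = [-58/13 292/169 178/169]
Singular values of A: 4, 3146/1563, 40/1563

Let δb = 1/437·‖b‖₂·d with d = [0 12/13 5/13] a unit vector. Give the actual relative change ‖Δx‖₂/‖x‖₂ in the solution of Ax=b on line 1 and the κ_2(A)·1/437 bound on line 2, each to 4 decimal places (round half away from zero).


0.0056
0.3577

from the listed singular values, σ₁ = 4, σ_n = 40/1563
κ_2(A) = 4 / (40/1563) = 156.3000
perturbation bound = 156.3000·1/437 = 0.3577
solve Ax = b  →  x = [66.3665 -20.3986 35.8997]
‖b‖₂ = 4.8990 and ‖x‖₂ = 78.1627
δb = ε·‖b‖·d = [0.0000 0.0103 0.0043]; solving A·Δx = δb gives ‖Δx‖ = 0.4380
relative error = 0.0056
tightness: 0.0056 against a bound of 0.3577 (unrounded ratio ≈ 0.0157)


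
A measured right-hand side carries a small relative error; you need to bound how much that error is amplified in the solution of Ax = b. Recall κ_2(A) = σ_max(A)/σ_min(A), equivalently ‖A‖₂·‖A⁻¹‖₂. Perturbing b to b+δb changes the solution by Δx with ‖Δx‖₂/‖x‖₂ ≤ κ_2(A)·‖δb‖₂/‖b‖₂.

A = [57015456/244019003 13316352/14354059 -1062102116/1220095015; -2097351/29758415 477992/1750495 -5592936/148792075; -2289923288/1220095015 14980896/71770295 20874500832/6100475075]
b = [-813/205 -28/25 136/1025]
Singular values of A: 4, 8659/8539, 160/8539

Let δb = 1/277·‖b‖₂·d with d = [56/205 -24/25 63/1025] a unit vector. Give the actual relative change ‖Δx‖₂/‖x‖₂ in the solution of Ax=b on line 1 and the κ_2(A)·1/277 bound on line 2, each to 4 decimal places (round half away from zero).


0.2010
0.7707

from the listed singular values, σ₁ = 4, σ_n = 160/8539
κ = σ_max/σ_min = 4/(160/8539) = 213.4750
worst-case relative error ≤ 213.4750 × 1/277 = 0.7707
solve Ax = b  →  x = [0.6464 -3.8484 0.6281]
2-norm of b is 4.1231; of x, 3.9525
Δx = A⁻¹·δb where δb = 1/277·4.1231·d; ‖Δx‖ = 0.7944
dividing the unrounded norms, ‖Δx‖/‖x‖ = 0.2010
realised/bound (from unrounded values) ≈ 0.2608


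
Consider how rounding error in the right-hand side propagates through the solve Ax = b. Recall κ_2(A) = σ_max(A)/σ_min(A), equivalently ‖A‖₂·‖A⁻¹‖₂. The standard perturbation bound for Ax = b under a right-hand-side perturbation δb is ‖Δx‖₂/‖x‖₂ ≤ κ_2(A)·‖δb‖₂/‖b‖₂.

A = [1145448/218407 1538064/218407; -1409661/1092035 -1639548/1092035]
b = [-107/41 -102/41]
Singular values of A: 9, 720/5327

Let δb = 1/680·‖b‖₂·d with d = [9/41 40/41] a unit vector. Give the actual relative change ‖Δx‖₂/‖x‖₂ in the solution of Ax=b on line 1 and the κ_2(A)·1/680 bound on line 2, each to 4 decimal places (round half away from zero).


largest singular value 9, smallest 720/5327
condition number: 9 ÷ (720/5327) = 66.5875
bound on ‖Δx‖/‖x‖: κ·ε = 66.5875·1/680 = 0.0979
solve Ax = b  →  x = [17.6233 -13.4953]
‖b‖₂ = 3.6056 and ‖x‖₂ = 22.1969
Δx = A⁻¹·δb where δb = 1/680·3.6056·d; ‖Δx‖ = 0.0392
relative error = 0.0018
realised/bound (from unrounded values) ≈ 0.0180

0.0018
0.0979
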